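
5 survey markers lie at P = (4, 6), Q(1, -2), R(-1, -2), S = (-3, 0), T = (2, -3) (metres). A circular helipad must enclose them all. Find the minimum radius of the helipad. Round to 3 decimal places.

A smallest enclosing disk is always determined by at most three of the input points on its boundary.
The minimum enclosing circle is determined by three boundary points: P, S, T.
Their circumcentre is (1.5, 11/6) with r² = 425/18.
The farthest remaining point R is at distance² 377/18 ≤ 425/18.
r = √(425/18) ≈ 4.859.

4.859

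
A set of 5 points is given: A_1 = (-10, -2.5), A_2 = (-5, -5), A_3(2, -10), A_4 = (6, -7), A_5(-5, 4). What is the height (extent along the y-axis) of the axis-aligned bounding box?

14

max y = 4, min y = -10, so height = 14.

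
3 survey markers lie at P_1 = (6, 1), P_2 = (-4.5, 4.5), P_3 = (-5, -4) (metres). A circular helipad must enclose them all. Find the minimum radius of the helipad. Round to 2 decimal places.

6.26

Side lengths²: P_1P_2² = 122.5, P_1P_3² = 146, P_2P_3² = 72.5.
Since P_1P_3² = 146 < 122.5 + 72.5 = 195, the triangle is acute, so the smallest enclosing circle is the circumcircle.
Circumcentre = (-9/52, -1/52), r² = 52925/1352.
r = √(52925/1352) ≈ 6.26.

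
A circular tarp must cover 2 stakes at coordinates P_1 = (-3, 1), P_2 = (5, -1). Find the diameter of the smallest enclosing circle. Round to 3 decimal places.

The smallest circle enclosing two points has them as diameter endpoints.
Centre = midpoint = (1, 0); r² = |P_1P_2|²/4 = 68/4 = 17.
Diameter = 2r = 2√17 ≈ 8.246.

8.246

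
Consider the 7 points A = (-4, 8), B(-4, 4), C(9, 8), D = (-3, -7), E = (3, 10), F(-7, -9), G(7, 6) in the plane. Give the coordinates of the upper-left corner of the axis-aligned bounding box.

(-7, 10)

x-range [-7, 9], y-range [-9, 10].
The upper-left corner is (-7, 10).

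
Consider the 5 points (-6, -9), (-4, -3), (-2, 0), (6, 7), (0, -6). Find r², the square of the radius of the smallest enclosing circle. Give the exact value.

The minimum enclosing circle of a finite set is fixed by two of the points (as a diameter) or three (as a circumcircle).
The farthest pair is (-6, -9)–(6, 7) with squared distance 400. The circle on this segment as diameter has centre (0, -1) and r² = 400/4 = 100.
Check (-4, -3): distance² to centre = 20 ≤ 100, so it lies inside.
All remaining points lie in this disk, and no smaller disk contains both endpoints, so this is the minimum enclosing circle.

100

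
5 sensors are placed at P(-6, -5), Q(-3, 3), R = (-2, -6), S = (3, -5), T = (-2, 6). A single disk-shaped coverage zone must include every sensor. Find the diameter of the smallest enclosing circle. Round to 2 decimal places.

The minimum enclosing circle of a finite set is fixed by two of the points (as a diameter) or three (as a circumcircle).
The minimum enclosing circle is determined by three boundary points: P, S, T.
Their circumcentre is (-1.5, -9/22) with r² = 10001/242.
The farthest remaining point R is at distance² 7625/242 ≤ 10001/242.
Diameter = 2r = 2√(10001/242) ≈ 12.86.

12.86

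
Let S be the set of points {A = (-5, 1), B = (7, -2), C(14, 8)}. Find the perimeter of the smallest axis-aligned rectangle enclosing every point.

58

Width = max x − min x = 14 − (-5) = 19.
Height = max y − min y = 8 − (-2) = 10.
Perimeter = 2(19 + 10) = 58.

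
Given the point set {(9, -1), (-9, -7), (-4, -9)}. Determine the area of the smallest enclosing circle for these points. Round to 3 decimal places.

Call the three points A, B, C in the order given.
Side lengths²: AB² = 360, AC² = 233, BC² = 29.
Since AB² = 360 ≥ 233 + 29 = 262, the angle opposite AB is not acute, so the smallest enclosing circle has AB as diameter.
Centre = midpoint of AB = (0, -4), r² = 360/4 = 90.
Area = π·r² = π·90 ≈ 282.743.

282.743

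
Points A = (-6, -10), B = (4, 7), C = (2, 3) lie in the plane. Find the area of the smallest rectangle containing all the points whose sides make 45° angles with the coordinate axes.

94.5

In coordinates u = x + y, v = x − y the rectangle is axis-aligned; the map (x,y)→(u,v) scales areas by 2.
u-values: -16, 11, 5; range = 11 − (-16) = 27.
v-values: 4, -3, -1; range = 4 − (-3) = 7.
Area = (27 × 7) / 2 = 94.5.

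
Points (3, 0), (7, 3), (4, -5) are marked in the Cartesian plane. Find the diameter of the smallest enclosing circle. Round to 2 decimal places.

8.54

Call the three points A, B, C in the order given.
Side lengths²: AB² = 25, AC² = 26, BC² = 73.
Since BC² = 73 ≥ 26 + 25 = 51, the angle opposite BC is not acute, so the smallest enclosing circle has BC as diameter.
Centre = midpoint of BC = (5.5, -1), r² = 73/4 = 18.25.
Diameter = 2r = 2√(18.25) ≈ 8.54.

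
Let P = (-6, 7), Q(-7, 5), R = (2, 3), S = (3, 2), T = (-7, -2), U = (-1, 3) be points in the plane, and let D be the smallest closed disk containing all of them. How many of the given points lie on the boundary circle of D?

A smallest enclosing disk is always determined by at most three of the input points on its boundary.
The minimum enclosing circle is determined by three boundary points: P, S, T.
Their circumcentre is (-122/43, 90/43) with r² = 63017/1849.
The farthest remaining point Q is at distance² 47666/1849 ≤ 63017/1849.
The points at distance exactly r from the centre are P, S, T — 3 points.

3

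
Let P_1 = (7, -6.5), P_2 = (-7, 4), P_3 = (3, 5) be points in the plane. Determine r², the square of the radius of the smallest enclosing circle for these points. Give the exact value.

76.5625

Side lengths²: P_1P_2² = 306.25, P_1P_3² = 148.25, P_2P_3² = 101.
Since P_1P_2² = 306.25 ≥ 148.25 + 101 = 249.25, the angle opposite P_1P_2 is not acute, so the smallest enclosing circle has P_1P_2 as diameter.
Centre = midpoint of P_1P_2 = (0, -1.25), r² = 306.25/4 = 76.5625.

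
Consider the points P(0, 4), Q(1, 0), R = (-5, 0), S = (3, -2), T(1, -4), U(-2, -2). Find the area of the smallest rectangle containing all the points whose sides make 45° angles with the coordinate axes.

In coordinates u = x + y, v = x − y the rectangle is axis-aligned; the map (x,y)→(u,v) scales areas by 2.
u-values: 4, 1, -5, 1, -3, -4; range = 4 − (-5) = 9.
v-values: -4, 1, -5, 5, 5, 0; range = 5 − (-5) = 10.
Area = (9 × 10) / 2 = 45.

45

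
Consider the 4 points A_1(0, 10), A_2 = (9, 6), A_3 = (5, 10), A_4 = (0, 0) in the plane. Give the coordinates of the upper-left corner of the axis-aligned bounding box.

(0, 10)

x-range [0, 9], y-range [0, 10].
The upper-left corner is (0, 10).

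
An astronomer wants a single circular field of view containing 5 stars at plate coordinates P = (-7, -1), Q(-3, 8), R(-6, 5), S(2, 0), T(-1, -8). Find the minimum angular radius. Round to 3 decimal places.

8.062

The farthest pair is Q–T with squared distance 260. The circle on this segment as diameter has centre (-2, 0) and r² = 260/4 = 65.
Check P: distance² to centre = 26 ≤ 65, so it lies inside.
All remaining points lie in this disk, and no smaller disk contains both endpoints, so this is the minimum enclosing circle.
r = √65 ≈ 8.062.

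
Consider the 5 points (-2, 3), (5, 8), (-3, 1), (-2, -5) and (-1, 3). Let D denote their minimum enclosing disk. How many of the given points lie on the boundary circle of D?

The minimum enclosing circle of a finite set is fixed by two of the points (as a diameter) or three (as a circumcircle).
The farthest pair is (5, 8)–(-2, -5) with squared distance 218. The circle on this segment as diameter has centre (1.5, 1.5) and r² = 218/4 = 54.5.
Check (-2, 3): distance² to centre = 14.5 ≤ 54.5, so it lies inside.
All remaining points lie in this disk, and no smaller disk contains both endpoints, so this is the minimum enclosing circle.
The points at distance exactly r from the centre are (5, 8), (-2, -5) — 2 points.

2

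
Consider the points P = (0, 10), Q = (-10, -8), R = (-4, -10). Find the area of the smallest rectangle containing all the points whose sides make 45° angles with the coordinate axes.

224

In coordinates u = x + y, v = x − y the rectangle is axis-aligned; the map (x,y)→(u,v) scales areas by 2.
u-values: 10, -18, -14; range = 10 − (-18) = 28.
v-values: -10, -2, 6; range = 6 − (-10) = 16.
Area = (28 × 16) / 2 = 224.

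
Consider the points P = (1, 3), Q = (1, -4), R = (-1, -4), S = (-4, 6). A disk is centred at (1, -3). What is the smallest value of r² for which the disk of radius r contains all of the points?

106

The required radius is the distance from (1, -3) to the farthest point.
Squared distances: 36, 1, 5, 106.
Maximum is 106, attained at S.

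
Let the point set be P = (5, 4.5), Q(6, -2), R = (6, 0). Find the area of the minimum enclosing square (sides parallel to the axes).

The bounding box has width 1 and height 6.5.
An axis-aligned square enclosing the set must have side ≥ max(width, height).
So the minimum side is max(1, 6.5) = 6.5.
Area = 6.5² = 42.25.

42.25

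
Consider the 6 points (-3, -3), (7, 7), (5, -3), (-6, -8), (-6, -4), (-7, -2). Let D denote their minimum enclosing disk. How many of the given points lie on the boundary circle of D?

The farthest pair is (7, 7)–(-6, -8) with squared distance 394. The circle on this segment as diameter has centre (0.5, -0.5) and r² = 394/4 = 98.5.
Check (-3, -3): distance² to centre = 18.5 ≤ 98.5, so it lies inside.
All remaining points lie in this disk, and no smaller disk contains both endpoints, so this is the minimum enclosing circle.
The points at distance exactly r from the centre are (7, 7), (-6, -8) — 2 points.

2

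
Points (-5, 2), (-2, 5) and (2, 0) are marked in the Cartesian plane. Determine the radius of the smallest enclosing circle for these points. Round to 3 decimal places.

3.662

Call the three points A, B, C in the order given.
Side lengths²: AB² = 18, AC² = 53, BC² = 41.
Since AC² = 53 < 41 + 18 = 59, the triangle is acute, so the smallest enclosing circle is the circumcircle.
Circumcentre = (-25/18, 25/18), r² = 2173/162.
r = √(2173/162) ≈ 3.662.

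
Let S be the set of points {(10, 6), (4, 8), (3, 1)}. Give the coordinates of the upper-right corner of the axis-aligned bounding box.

(10, 8)

x-range [3, 10], y-range [1, 8].
The upper-right corner is (10, 8).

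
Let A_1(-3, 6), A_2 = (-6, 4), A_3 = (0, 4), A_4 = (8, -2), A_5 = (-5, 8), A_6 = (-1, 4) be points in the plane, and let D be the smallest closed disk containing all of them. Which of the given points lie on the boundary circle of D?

By Welzl's lemma the MEC is supported by two points (diametrically opposite) or three points (on a circumcircle).
The farthest pair is A_4–A_5 with squared distance 269. The circle on this segment as diameter has centre (1.5, 3) and r² = 269/4 = 67.25.
Check A_1: distance² to centre = 29.25 ≤ 67.25, so it lies inside.
All remaining points lie in this disk, and no smaller disk contains both endpoints, so this is the minimum enclosing circle.
The points at distance exactly r from the centre are A_4, A_5 — 2 points.

A_4, A_5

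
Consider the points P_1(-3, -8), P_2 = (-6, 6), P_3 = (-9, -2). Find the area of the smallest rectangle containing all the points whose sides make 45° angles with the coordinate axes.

93.5

In coordinates u = x + y, v = x − y the rectangle is axis-aligned; the map (x,y)→(u,v) scales areas by 2.
u-values: -11, 0, -11; range = 0 − (-11) = 11.
v-values: 5, -12, -7; range = 5 − (-12) = 17.
Area = (11 × 17) / 2 = 93.5.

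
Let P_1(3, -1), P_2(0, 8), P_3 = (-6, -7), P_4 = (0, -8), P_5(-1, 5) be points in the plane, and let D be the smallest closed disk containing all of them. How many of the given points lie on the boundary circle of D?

A smallest enclosing disk is always determined by at most three of the input points on its boundary.
The minimum enclosing circle is determined by three boundary points: P_2, P_3, P_4.
Their circumcentre is (-1.75, 0) with r² = 67.0625.
The farthest remaining point P_5 is at distance² 25.5625 ≤ 67.0625.
The points at distance exactly r from the centre are P_2, P_3, P_4 — 3 points.

3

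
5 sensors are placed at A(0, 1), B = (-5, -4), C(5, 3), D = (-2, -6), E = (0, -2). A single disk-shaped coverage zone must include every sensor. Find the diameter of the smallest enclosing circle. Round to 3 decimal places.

By Welzl's lemma the MEC is supported by two points (diametrically opposite) or three points (on a circumcircle).
The farthest pair is B–C with squared distance 149. The circle on this segment as diameter has centre (0, -0.5) and r² = 149/4 = 37.25.
Check A: distance² to centre = 2.25 ≤ 37.25, so it lies inside.
All remaining points lie in this disk, and no smaller disk contains both endpoints, so this is the minimum enclosing circle.
Diameter = 2r = 2√(37.25) ≈ 12.207.

12.207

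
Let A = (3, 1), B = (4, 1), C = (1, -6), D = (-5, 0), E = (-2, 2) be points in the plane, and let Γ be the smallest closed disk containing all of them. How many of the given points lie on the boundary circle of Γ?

3

The minimum enclosing circle of a finite set is fixed by two of the points (as a diameter) or three (as a circumcircle).
The minimum enclosing circle is determined by three boundary points: B, C, D.
Their circumcentre is (-0.3, -1.3) with r² = 23.78.
The farthest remaining point A is at distance² 16.18 ≤ 23.78.
The points at distance exactly r from the centre are B, C, D — 3 points.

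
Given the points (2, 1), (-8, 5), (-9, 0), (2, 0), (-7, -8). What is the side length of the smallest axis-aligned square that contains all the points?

13

The bounding box has width 11 and height 13.
An axis-aligned square enclosing the set must have side ≥ max(width, height).
So the minimum side is max(11, 13) = 13.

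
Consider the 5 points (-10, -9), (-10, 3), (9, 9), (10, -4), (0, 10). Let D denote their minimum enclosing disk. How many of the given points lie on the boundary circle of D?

A smallest enclosing disk is always determined by at most three of the input points on its boundary.
The farthest pair is (-10, -9)–(9, 9) with squared distance 685. The circle on this segment as diameter has centre (-0.5, 0) and r² = 685/4 = 171.25.
Check (-10, 3): distance² to centre = 99.25 ≤ 171.25, so it lies inside.
All remaining points lie in this disk, and no smaller disk contains both endpoints, so this is the minimum enclosing circle.
The points at distance exactly r from the centre are (-10, -9), (9, 9) — 2 points.

2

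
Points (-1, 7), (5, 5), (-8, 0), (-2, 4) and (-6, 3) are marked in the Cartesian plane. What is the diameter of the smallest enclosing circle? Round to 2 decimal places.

The farthest pair is (5, 5)–(-8, 0) with squared distance 194. The circle on this segment as diameter has centre (-1.5, 2.5) and r² = 194/4 = 48.5.
Check (-1, 7): distance² to centre = 20.5 ≤ 48.5, so it lies inside.
All remaining points lie in this disk, and no smaller disk contains both endpoints, so this is the minimum enclosing circle.
Diameter = 2r = 2√(48.5) ≈ 13.93.

13.93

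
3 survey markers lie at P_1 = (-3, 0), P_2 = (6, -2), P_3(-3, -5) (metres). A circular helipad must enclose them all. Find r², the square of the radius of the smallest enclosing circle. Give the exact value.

425/18

Side lengths²: P_1P_2² = 85, P_1P_3² = 25, P_2P_3² = 90.
Since P_2P_3² = 90 < 85 + 25 = 110, the triangle is acute, so the smallest enclosing circle is the circumcircle.
Circumcentre = (7/6, -2.5), r² = 425/18.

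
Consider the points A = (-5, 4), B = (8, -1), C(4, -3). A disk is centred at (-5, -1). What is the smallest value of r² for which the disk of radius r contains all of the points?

The required radius is the distance from (-5, -1) to the farthest point.
Squared distances: 25, 169, 85.
Maximum is 169, attained at B.

169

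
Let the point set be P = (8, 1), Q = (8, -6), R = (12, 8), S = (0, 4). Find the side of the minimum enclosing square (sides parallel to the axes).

The bounding box has width 12 and height 14.
An axis-aligned square enclosing the set must have side ≥ max(width, height).
So the minimum side is max(12, 14) = 14.

14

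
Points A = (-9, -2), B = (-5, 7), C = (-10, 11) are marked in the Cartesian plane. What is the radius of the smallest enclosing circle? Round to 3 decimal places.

6.519

Side lengths²: AB² = 97, AC² = 170, BC² = 41.
Since AC² = 170 ≥ 97 + 41 = 138, the angle opposite AC is not acute, so the smallest enclosing circle has AC as diameter.
Centre = midpoint of AC = (-9.5, 4.5), r² = 170/4 = 42.5.
r = √(42.5) ≈ 6.519.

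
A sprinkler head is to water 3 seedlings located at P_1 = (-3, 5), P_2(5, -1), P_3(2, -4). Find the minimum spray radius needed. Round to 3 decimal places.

5.200

Side lengths²: P_1P_2² = 100, P_1P_3² = 106, P_2P_3² = 18.
Since P_1P_3² = 106 < 100 + 18 = 118, the triangle is acute, so the smallest enclosing circle is the circumcircle.
Circumcentre = (1/7, 6/7), r² = 1325/49.
r = √(1325/49) ≈ 5.200.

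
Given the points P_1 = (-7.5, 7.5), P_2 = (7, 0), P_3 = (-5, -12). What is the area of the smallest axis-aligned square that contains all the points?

380.25

The bounding box has width 14.5 and height 19.5.
An axis-aligned square enclosing the set must have side ≥ max(width, height).
So the minimum side is max(14.5, 19.5) = 19.5.
Area = 19.5² = 380.25.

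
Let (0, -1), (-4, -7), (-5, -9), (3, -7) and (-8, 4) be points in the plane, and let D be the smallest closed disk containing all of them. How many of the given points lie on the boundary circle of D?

The minimum enclosing circle of a finite set is fixed by two of the points (as a diameter) or three (as a circumcircle).
The minimum enclosing circle is determined by three boundary points: (-5, -9), (3, -7), (-8, 4).
Their circumcentre is (-2.6, -1.6) with r² = 60.52.
The farthest remaining point (-4, -7) is at distance² 31.12 ≤ 60.52.
The points at distance exactly r from the centre are (-5, -9), (3, -7), (-8, 4) — 3 points.

3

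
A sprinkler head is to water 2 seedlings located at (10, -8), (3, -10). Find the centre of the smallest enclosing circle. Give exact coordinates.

(6.5, -9)

The smallest circle enclosing two points has them as diameter endpoints.
Centre = midpoint = (6.5, -9); r² = |(10, -8)−(3, -10)|²/4 = 53/4 = 13.25.
Centre = (6.5, -9).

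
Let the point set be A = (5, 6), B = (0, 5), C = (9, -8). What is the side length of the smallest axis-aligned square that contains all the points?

14

The bounding box has width 9 and height 14.
An axis-aligned square enclosing the set must have side ≥ max(width, height).
So the minimum side is max(9, 14) = 14.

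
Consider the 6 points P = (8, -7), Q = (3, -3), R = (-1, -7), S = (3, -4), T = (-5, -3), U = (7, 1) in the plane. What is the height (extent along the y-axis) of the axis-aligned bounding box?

8

max y = 1, min y = -7, so height = 8.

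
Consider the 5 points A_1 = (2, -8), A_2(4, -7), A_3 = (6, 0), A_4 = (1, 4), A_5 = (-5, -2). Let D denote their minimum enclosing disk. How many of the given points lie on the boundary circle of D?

A smallest enclosing disk is always determined by at most three of the input points on its boundary.
The minimum enclosing circle is determined by three boundary points: A_1, A_4, A_5.
Their circumcentre is (27/26, -53/26) with r² = 12325/338.
The farthest remaining point A_2 is at distance² 11285/338 ≤ 12325/338.
The points at distance exactly r from the centre are A_1, A_4, A_5 — 3 points.

3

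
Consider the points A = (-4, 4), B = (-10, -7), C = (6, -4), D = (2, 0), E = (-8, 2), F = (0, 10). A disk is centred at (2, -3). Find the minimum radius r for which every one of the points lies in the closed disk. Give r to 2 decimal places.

13.15

The required radius is the distance from (2, -3) to the farthest point.
Squared distances: 85, 160, 17, 9, 125, 173.
Maximum is 173, attained at F.
r = √173 ≈ 13.15.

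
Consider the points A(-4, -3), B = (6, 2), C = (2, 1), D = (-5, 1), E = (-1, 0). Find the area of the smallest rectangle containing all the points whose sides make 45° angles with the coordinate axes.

In coordinates u = x + y, v = x − y the rectangle is axis-aligned; the map (x,y)→(u,v) scales areas by 2.
u-values: -7, 8, 3, -4, -1; range = 8 − (-7) = 15.
v-values: -1, 4, 1, -6, -1; range = 4 − (-6) = 10.
Area = (15 × 10) / 2 = 75.

75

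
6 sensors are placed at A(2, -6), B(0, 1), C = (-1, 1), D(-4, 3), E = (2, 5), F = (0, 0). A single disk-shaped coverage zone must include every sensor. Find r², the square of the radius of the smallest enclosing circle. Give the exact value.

The minimum enclosing circle is determined by three boundary points: A, D, E.
Their circumcentre is (0.5, -0.5) with r² = 32.5.
The farthest remaining point C is at distance² 4.5 ≤ 32.5.

32.5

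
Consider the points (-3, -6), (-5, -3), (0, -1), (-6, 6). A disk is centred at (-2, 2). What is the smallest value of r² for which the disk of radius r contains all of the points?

The required radius is the distance from (-2, 2) to the farthest point.
Squared distances: 65, 34, 13, 32.
Maximum is 65, attained at (-3, -6).

65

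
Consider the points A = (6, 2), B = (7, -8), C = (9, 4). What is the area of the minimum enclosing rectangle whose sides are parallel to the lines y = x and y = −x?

77

In coordinates u = x + y, v = x − y the rectangle is axis-aligned; the map (x,y)→(u,v) scales areas by 2.
u-values: 8, -1, 13; range = 13 − (-1) = 14.
v-values: 4, 15, 5; range = 15 − 4 = 11.
Area = (14 × 11) / 2 = 77.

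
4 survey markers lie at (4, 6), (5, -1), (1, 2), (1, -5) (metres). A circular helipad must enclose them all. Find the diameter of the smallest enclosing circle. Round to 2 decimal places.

11.40

A smallest enclosing disk is always determined by at most three of the input points on its boundary.
The farthest pair is (4, 6)–(1, -5) with squared distance 130. The circle on this segment as diameter has centre (2.5, 0.5) and r² = 130/4 = 32.5.
Check (5, -1): distance² to centre = 8.5 ≤ 32.5, so it lies inside.
All remaining points lie in this disk, and no smaller disk contains both endpoints, so this is the minimum enclosing circle.
Diameter = 2r = 2√(32.5) ≈ 11.40.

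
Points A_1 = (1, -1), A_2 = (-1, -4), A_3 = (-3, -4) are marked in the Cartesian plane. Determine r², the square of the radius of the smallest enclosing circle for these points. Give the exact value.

Side lengths²: A_1A_2² = 13, A_1A_3² = 25, A_2A_3² = 4.
Since A_1A_3² = 25 ≥ 13 + 4 = 17, the angle opposite A_1A_3 is not acute, so the smallest enclosing circle has A_1A_3 as diameter.
Centre = midpoint of A_1A_3 = (-1, -2.5), r² = 25/4 = 6.25.

6.25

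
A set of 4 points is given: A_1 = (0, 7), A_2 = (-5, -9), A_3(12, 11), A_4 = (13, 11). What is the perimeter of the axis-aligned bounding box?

Width = max x − min x = 13 − (-5) = 18.
Height = max y − min y = 11 − (-9) = 20.
Perimeter = 2(18 + 20) = 76.

76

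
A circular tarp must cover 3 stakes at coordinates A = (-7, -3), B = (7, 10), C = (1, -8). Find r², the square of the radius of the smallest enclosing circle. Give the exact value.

Side lengths²: AB² = 365, AC² = 89, BC² = 360.
Since AB² = 365 < 360 + 89 = 449, the triangle is acute, so the smallest enclosing circle is the circumcircle.
Circumcentre = (91/58, 105/58), r² = 162425/1682.

162425/1682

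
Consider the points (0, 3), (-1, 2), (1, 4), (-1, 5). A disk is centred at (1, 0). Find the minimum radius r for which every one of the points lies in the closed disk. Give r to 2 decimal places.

The required radius is the distance from (1, 0) to the farthest point.
Squared distances: 10, 8, 16, 29.
Maximum is 29, attained at (-1, 5).
r = √29 ≈ 5.39.

5.39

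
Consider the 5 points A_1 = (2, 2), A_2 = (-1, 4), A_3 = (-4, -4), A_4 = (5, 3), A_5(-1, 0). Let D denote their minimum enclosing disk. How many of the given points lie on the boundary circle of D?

2

By Welzl's lemma the MEC is supported by two points (diametrically opposite) or three points (on a circumcircle).
The farthest pair is A_3–A_4 with squared distance 130. The circle on this segment as diameter has centre (0.5, -0.5) and r² = 130/4 = 32.5.
Check A_1: distance² to centre = 8.5 ≤ 32.5, so it lies inside.
All remaining points lie in this disk, and no smaller disk contains both endpoints, so this is the minimum enclosing circle.
The points at distance exactly r from the centre are A_3, A_4 — 2 points.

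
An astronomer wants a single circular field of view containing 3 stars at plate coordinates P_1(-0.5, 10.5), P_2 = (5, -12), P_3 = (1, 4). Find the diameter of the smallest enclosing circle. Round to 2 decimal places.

Side lengths²: P_1P_2² = 536.5, P_1P_3² = 44.5, P_2P_3² = 272.
Since P_1P_2² = 536.5 ≥ 272 + 44.5 = 316.5, the angle opposite P_1P_2 is not acute, so the smallest enclosing circle has P_1P_2 as diameter.
Centre = midpoint of P_1P_2 = (2.25, -0.75), r² = 536.5/4 = 134.125.
Diameter = 2r = 2√(134.125) ≈ 23.16.

23.16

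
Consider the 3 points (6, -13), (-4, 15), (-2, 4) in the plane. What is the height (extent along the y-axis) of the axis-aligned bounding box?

max y = 15, min y = -13, so height = 28.

28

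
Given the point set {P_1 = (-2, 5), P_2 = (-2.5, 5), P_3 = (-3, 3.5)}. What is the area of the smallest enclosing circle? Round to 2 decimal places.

2.55

Side lengths²: P_1P_2² = 0.25, P_1P_3² = 3.25, P_2P_3² = 2.5.
Since P_1P_3² = 3.25 ≥ 2.5 + 0.25 = 2.75, the angle opposite P_1P_3 is not acute, so the smallest enclosing circle has P_1P_3 as diameter.
Centre = midpoint of P_1P_3 = (-2.5, 4.25), r² = 3.25/4 = 0.8125.
Area = π·r² = π·0.8125 ≈ 2.55.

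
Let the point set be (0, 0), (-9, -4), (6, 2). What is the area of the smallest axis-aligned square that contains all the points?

The bounding box has width 15 and height 6.
An axis-aligned square enclosing the set must have side ≥ max(width, height).
So the minimum side is max(15, 6) = 15.
Area = 15² = 225.

225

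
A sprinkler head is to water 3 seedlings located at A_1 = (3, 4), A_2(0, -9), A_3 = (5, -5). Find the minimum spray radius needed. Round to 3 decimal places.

6.671

Side lengths²: A_1A_2² = 178, A_1A_3² = 85, A_2A_3² = 41.
Since A_1A_2² = 178 ≥ 85 + 41 = 126, the angle opposite A_1A_2 is not acute, so the smallest enclosing circle has A_1A_2 as diameter.
Centre = midpoint of A_1A_2 = (1.5, -2.5), r² = 178/4 = 44.5.
r = √(44.5) ≈ 6.671.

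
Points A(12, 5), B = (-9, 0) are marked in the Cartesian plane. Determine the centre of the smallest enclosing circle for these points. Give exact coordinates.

The smallest circle enclosing two points has them as diameter endpoints.
Centre = midpoint = (1.5, 2.5); r² = |AB|²/4 = 466/4 = 116.5.
Centre = (1.5, 2.5).

(1.5, 2.5)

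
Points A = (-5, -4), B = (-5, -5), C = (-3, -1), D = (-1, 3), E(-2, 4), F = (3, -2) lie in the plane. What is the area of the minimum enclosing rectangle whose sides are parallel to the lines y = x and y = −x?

In coordinates u = x + y, v = x − y the rectangle is axis-aligned; the map (x,y)→(u,v) scales areas by 2.
u-values: -9, -10, -4, 2, 2, 1; range = 2 − (-10) = 12.
v-values: -1, 0, -2, -4, -6, 5; range = 5 − (-6) = 11.
Area = (12 × 11) / 2 = 66.

66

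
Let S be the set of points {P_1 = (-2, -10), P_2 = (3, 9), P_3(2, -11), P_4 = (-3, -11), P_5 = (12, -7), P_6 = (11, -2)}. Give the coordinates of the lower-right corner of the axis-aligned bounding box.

x-range [-3, 12], y-range [-11, 9].
The lower-right corner is (12, -11).

(12, -11)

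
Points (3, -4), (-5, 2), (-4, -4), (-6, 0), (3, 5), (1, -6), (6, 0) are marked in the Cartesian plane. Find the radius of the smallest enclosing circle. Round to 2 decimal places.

By Welzl's lemma the MEC is supported by two points (diametrically opposite) or three points (on a circumcircle).
The minimum enclosing circle is determined by three boundary points: (-6, 0), (1, -6), (6, 0).
Their circumcentre is (0, -1/12) with r² = 5185/144.
The farthest remaining point (3, 5) is at distance² 5017/144 ≤ 5185/144.
r = √(5185/144) ≈ 6.00.

6.00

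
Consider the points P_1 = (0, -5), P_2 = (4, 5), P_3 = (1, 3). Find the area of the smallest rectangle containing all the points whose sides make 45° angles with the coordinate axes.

In coordinates u = x + y, v = x − y the rectangle is axis-aligned; the map (x,y)→(u,v) scales areas by 2.
u-values: -5, 9, 4; range = 9 − (-5) = 14.
v-values: 5, -1, -2; range = 5 − (-2) = 7.
Area = (14 × 7) / 2 = 49.

49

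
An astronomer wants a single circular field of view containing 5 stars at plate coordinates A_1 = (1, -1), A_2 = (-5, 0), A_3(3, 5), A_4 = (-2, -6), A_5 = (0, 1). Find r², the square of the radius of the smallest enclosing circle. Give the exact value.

36.5

A smallest enclosing disk is always determined by at most three of the input points on its boundary.
The farthest pair is A_3–A_4 with squared distance 146. The circle on this segment as diameter has centre (0.5, -0.5) and r² = 146/4 = 36.5.
Check A_1: distance² to centre = 0.5 ≤ 36.5, so it lies inside.
All remaining points lie in this disk, and no smaller disk contains both endpoints, so this is the minimum enclosing circle.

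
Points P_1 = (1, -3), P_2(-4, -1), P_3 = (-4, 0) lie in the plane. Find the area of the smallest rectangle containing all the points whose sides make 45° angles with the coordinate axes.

In coordinates u = x + y, v = x − y the rectangle is axis-aligned; the map (x,y)→(u,v) scales areas by 2.
u-values: -2, -5, -4; range = -2 − (-5) = 3.
v-values: 4, -3, -4; range = 4 − (-4) = 8.
Area = (3 × 8) / 2 = 12.

12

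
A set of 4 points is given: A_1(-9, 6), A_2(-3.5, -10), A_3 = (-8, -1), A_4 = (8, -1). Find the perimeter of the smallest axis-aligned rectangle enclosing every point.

Width = max x − min x = 8 − (-9) = 17.
Height = max y − min y = 6 − (-10) = 16.
Perimeter = 2(17 + 16) = 66.

66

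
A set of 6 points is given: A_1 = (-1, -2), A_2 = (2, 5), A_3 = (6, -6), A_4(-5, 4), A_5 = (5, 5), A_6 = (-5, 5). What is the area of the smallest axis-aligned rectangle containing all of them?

121

x ranges over [-5, 6], width 11.
y ranges over [-6, 5], height 11.
Area = 11 × 11 = 121.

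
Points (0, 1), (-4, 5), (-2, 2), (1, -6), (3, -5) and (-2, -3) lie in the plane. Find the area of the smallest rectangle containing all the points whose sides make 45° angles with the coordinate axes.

51

In coordinates u = x + y, v = x − y the rectangle is axis-aligned; the map (x,y)→(u,v) scales areas by 2.
u-values: 1, 1, 0, -5, -2, -5; range = 1 − (-5) = 6.
v-values: -1, -9, -4, 7, 8, 1; range = 8 − (-9) = 17.
Area = (6 × 17) / 2 = 51.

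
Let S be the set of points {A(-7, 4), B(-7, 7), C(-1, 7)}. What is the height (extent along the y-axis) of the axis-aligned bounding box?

3

max y = 7, min y = 4, so height = 3.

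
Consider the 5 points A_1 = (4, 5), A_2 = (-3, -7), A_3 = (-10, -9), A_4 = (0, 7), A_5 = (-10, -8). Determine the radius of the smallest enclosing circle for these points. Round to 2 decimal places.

9.90

By Welzl's lemma the MEC is supported by two points (diametrically opposite) or three points (on a circumcircle).
The farthest pair is A_1–A_3 with squared distance 392. The circle on this segment as diameter has centre (-3, -2) and r² = 392/4 = 98.
Check A_2: distance² to centre = 25 ≤ 98, so it lies inside.
All remaining points lie in this disk, and no smaller disk contains both endpoints, so this is the minimum enclosing circle.
r = √98 ≈ 9.90.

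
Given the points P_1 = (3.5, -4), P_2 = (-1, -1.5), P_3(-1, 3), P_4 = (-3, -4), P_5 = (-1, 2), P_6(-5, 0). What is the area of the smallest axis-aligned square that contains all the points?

72.25

The bounding box has width 8.5 and height 7.
An axis-aligned square enclosing the set must have side ≥ max(width, height).
So the minimum side is max(8.5, 7) = 8.5.
Area = 8.5² = 72.25.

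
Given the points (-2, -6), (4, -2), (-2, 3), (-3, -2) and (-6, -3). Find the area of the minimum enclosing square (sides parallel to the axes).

100

The bounding box has width 10 and height 9.
An axis-aligned square enclosing the set must have side ≥ max(width, height).
So the minimum side is max(10, 9) = 10.
Area = 10² = 100.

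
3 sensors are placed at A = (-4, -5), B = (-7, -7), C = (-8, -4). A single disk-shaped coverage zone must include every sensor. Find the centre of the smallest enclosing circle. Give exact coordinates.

Side lengths²: AB² = 13, AC² = 17, BC² = 10.
Since AC² = 17 < 13 + 10 = 23, the triangle is acute, so the smallest enclosing circle is the circumcircle.
Circumcentre = (-135/22, -111/22), r² = 1105/242.
Centre = (-135/22, -111/22).

(-135/22, -111/22)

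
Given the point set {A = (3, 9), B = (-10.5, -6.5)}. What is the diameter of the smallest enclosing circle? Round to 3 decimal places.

The smallest circle enclosing two points has them as diameter endpoints.
Centre = midpoint = (-3.75, 1.25); r² = |AB|²/4 = 422.5/4 = 105.625.
Diameter = 2r = 2√(105.625) ≈ 20.555.

20.555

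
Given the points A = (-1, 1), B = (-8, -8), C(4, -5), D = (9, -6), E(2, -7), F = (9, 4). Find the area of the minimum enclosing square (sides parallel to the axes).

289

The bounding box has width 17 and height 12.
An axis-aligned square enclosing the set must have side ≥ max(width, height).
So the minimum side is max(17, 12) = 17.
Area = 17² = 289.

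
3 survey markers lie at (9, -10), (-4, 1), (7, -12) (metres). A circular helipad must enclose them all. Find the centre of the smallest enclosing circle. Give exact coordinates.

(49/24, -121/24)

Call the three points A, B, C in the order given.
Side lengths²: AB² = 290, AC² = 8, BC² = 290.
Since BC² = 290 < 290 + 8 = 298, the triangle is acute, so the smallest enclosing circle is the circumcircle.
Circumcentre = (49/24, -121/24), r² = 21025/288.
Centre = (49/24, -121/24).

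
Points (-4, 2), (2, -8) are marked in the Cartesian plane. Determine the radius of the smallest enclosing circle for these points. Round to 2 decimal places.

The smallest circle enclosing two points has them as diameter endpoints.
Centre = midpoint = (-1, -3); r² = |(-4, 2)−(2, -8)|²/4 = 136/4 = 34.
r = √34 ≈ 5.83.

5.83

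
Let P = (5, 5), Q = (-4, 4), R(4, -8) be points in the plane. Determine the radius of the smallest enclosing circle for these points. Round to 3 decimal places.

7.340

Side lengths²: PQ² = 82, PR² = 170, QR² = 208.
Since QR² = 208 < 170 + 82 = 252, the triangle is acute, so the smallest enclosing circle is the circumcircle.
Circumcentre = (33/29, -36/29), r² = 45305/841.
r = √(45305/841) ≈ 7.340.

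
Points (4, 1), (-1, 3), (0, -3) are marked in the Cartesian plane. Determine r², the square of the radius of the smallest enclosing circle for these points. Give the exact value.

1073/98

Call the three points A, B, C in the order given.
Side lengths²: AB² = 29, AC² = 32, BC² = 37.
Since BC² = 37 < 32 + 29 = 61, the triangle is acute, so the smallest enclosing circle is the circumcircle.
Circumcentre = (11/14, 3/14), r² = 1073/98.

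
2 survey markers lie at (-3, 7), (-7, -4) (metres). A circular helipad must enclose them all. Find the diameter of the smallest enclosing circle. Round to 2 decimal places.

The smallest circle enclosing two points has them as diameter endpoints.
Centre = midpoint = (-5, 1.5); r² = |(-3, 7)−(-7, -4)|²/4 = 137/4 = 34.25.
Diameter = 2r = 2√(34.25) ≈ 11.70.

11.70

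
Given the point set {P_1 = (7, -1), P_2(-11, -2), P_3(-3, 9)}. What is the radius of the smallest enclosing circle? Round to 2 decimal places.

Side lengths²: P_1P_2² = 325, P_1P_3² = 200, P_2P_3² = 185.
Since P_1P_2² = 325 < 200 + 185 = 385, the triangle is acute, so the smallest enclosing circle is the circumcircle.
Circumcentre = (-79/38, -3/38), r² = 60125/722.
r = √(60125/722) ≈ 9.13.

9.13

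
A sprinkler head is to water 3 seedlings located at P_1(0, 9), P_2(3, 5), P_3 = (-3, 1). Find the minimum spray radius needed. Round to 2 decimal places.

4.28

Side lengths²: P_1P_2² = 25, P_1P_3² = 73, P_2P_3² = 52.
Since P_1P_3² = 73 < 52 + 25 = 77, the triangle is acute, so the smallest enclosing circle is the circumcircle.
Circumcentre = (-23/18, 59/12), r² = 23725/1296.
r = √(23725/1296) ≈ 4.28.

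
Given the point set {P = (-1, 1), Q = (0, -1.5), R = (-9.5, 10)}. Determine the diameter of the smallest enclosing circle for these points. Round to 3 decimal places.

Side lengths²: PQ² = 7.25, PR² = 153.25, QR² = 222.5.
Since QR² = 222.5 ≥ 153.25 + 7.25 = 160.5, the angle opposite QR is not acute, so the smallest enclosing circle has QR as diameter.
Centre = midpoint of QR = (-4.75, 4.25), r² = 222.5/4 = 55.625.
Diameter = 2r = 2√(55.625) ≈ 14.916.

14.916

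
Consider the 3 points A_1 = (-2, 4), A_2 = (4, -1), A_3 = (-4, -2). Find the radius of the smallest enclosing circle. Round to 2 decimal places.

4.33

Side lengths²: A_1A_2² = 61, A_1A_3² = 40, A_2A_3² = 65.
Since A_2A_3² = 65 < 61 + 40 = 101, the triangle is acute, so the smallest enclosing circle is the circumcircle.
Circumcentre = (-9/46, 3/46), r² = 19825/1058.
r = √(19825/1058) ≈ 4.33.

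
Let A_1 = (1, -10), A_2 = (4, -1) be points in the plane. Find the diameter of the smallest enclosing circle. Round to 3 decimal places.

9.487

The smallest circle enclosing two points has them as diameter endpoints.
Centre = midpoint = (2.5, -5.5); r² = |A_1A_2|²/4 = 90/4 = 22.5.
Diameter = 2r = 2√(22.5) ≈ 9.487.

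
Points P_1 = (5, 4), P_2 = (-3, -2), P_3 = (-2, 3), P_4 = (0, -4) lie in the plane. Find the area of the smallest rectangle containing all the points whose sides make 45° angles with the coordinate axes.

In coordinates u = x + y, v = x − y the rectangle is axis-aligned; the map (x,y)→(u,v) scales areas by 2.
u-values: 9, -5, 1, -4; range = 9 − (-5) = 14.
v-values: 1, -1, -5, 4; range = 4 − (-5) = 9.
Area = (14 × 9) / 2 = 63.

63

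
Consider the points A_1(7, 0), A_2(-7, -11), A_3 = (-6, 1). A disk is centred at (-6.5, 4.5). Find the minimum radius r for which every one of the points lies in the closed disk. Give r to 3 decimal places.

The required radius is the distance from (-6.5, 4.5) to the farthest point.
Squared distances: 202.5, 240.5, 12.5.
Maximum is 240.5, attained at A_2.
r = √(240.5) ≈ 15.508.

15.508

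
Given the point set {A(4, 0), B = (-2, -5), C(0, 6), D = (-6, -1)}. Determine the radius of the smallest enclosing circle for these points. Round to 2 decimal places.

5.59

The farthest pair is B–C with squared distance 125. The circle on this segment as diameter has centre (-1, 0.5) and r² = 125/4 = 31.25.
Check A: distance² to centre = 25.25 ≤ 31.25, so it lies inside.
All remaining points lie in this disk, and no smaller disk contains both endpoints, so this is the minimum enclosing circle.
r = √(31.25) ≈ 5.59.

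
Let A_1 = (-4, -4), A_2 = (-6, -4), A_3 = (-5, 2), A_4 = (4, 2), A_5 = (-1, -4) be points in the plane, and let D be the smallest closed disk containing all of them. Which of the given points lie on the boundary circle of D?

By Welzl's lemma the MEC is supported by two points (diametrically opposite) or three points (on a circumcircle).
The farthest pair is A_2–A_4 with squared distance 136. The circle on this segment as diameter has centre (-1, -1) and r² = 136/4 = 34.
Check A_1: distance² to centre = 18 ≤ 34, so it lies inside.
All remaining points lie in this disk, and no smaller disk contains both endpoints, so this is the minimum enclosing circle.
The points at distance exactly r from the centre are A_2, A_4 — 2 points.

A_2, A_4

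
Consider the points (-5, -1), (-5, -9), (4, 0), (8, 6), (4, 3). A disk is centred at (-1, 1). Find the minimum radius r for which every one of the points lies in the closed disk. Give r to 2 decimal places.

The required radius is the distance from (-1, 1) to the farthest point.
Squared distances: 20, 116, 26, 106, 29.
Maximum is 116, attained at (-5, -9).
r = √116 ≈ 10.77.

10.77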